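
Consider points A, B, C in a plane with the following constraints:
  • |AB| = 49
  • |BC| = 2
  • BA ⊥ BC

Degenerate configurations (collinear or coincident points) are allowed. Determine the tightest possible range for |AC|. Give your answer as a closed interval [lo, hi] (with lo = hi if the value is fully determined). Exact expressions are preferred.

|AC| = √(2405)  (≈ 49.0408)

|AB| ∈ {49}
|BC| ∈ {2}
|AC| ∈ {√(2405)}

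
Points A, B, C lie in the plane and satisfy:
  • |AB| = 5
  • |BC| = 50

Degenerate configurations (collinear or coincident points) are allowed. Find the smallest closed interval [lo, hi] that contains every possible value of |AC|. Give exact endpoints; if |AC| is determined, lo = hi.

|AC| ∈ [45, 55]  (≈ [45.0000, 55.0000])

|AB| ∈ {5}
|BC| ∈ {50}
|AC| ∈ [45, 55]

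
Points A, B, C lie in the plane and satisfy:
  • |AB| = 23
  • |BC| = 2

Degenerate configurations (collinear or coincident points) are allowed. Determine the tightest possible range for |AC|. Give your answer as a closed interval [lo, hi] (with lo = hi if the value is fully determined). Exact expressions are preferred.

|AC| ∈ [21, 25]  (≈ [21.0000, 25.0000])

|AB| ∈ {23}
|BC| ∈ {2}
|AC| ∈ [21, 25]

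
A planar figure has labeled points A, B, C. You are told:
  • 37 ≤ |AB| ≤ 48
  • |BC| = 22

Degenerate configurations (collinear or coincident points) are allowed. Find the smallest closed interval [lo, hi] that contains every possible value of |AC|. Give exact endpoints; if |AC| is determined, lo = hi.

|AB| ∈ [37, 48]
|BC| ∈ {22}
|AC| ∈ [15, 70]

|AC| ∈ [15, 70]  (≈ [15.0000, 70.0000])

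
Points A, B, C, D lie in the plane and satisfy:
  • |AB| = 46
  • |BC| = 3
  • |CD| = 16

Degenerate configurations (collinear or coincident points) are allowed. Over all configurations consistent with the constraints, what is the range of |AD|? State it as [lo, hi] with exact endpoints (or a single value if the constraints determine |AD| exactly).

|AD| ∈ [27, 65]  (≈ [27.0000, 65.0000])

|AB| ∈ {46}
|BC| ∈ {3}
|CD| ∈ {16}
|AC| ∈ [43, 49]
|BD| ∈ [13, 19]
|AD| ∈ [27, 65]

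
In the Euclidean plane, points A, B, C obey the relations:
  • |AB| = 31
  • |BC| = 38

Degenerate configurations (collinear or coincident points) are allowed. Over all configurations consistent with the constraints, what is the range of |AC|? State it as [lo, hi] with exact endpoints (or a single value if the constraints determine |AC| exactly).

|AC| ∈ [7, 69]  (≈ [7.0000, 69.0000])

|AB| ∈ {31}
|BC| ∈ {38}
|AC| ∈ [7, 69]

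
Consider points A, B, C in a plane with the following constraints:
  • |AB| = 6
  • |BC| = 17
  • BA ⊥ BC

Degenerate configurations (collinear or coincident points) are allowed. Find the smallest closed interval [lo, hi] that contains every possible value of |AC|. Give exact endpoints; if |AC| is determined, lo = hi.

|AB| ∈ {6}
|BC| ∈ {17}
|AC| ∈ {5·√(13)}

|AC| = 5·√(13)  (≈ 18.0278)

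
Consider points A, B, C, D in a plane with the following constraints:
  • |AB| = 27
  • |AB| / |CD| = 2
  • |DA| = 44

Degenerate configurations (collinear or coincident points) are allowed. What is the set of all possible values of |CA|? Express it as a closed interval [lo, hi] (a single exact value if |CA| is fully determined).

|CA| ∈ [61/2, 115/2]  (≈ [30.5000, 57.5000])

|AB| ∈ {27}
|AD| ∈ {44}
|CD| ∈ {27/2}
|BD| ∈ [17, 71]
|AC| ∈ [61/2, 115/2]
|BC| ∈ [7/2, 169/2]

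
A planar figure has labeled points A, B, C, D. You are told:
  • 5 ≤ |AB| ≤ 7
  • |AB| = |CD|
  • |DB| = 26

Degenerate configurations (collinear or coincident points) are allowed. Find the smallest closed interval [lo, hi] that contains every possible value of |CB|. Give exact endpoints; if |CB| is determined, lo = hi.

|AB| ∈ [5, 7]
|BD| ∈ {26}
|CD| ∈ [5, 7]
|AD| ∈ [19, 33]
|BC| ∈ [19, 33]
|AC| ∈ [12, 40]

|CB| ∈ [19, 33]  (≈ [19.0000, 33.0000])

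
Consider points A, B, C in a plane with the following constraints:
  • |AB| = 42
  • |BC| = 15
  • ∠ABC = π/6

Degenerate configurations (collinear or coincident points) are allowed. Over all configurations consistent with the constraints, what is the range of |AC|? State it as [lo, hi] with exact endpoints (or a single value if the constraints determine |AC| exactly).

|AC| = 3·√(221 - 70·√(3))  (≈ 29.9634)

|AB| ∈ {42}
|BC| ∈ {15}
|AC| ∈ {3·√(221 - 70·√(3))}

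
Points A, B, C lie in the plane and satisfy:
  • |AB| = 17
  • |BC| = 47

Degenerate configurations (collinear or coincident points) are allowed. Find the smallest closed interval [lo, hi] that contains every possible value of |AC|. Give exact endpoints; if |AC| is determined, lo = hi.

|AB| ∈ {17}
|BC| ∈ {47}
|AC| ∈ [30, 64]

|AC| ∈ [30, 64]  (≈ [30.0000, 64.0000])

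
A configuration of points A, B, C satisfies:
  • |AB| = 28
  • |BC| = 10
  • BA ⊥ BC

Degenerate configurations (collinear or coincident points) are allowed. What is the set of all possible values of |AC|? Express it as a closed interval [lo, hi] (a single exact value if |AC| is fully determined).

|AC| = 2·√(221)  (≈ 29.7321)

|AB| ∈ {28}
|BC| ∈ {10}
|AC| ∈ {2·√(221)}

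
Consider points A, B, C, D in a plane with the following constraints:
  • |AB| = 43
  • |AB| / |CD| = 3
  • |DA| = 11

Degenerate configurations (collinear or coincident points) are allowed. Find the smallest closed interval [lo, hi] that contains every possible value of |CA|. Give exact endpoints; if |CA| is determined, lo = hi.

|CA| ∈ [10/3, 76/3]  (≈ [3.3333, 25.3333])

|AB| ∈ {43}
|AD| ∈ {11}
|CD| ∈ {43/3}
|BD| ∈ [32, 54]
|AC| ∈ [10/3, 76/3]
|BC| ∈ [53/3, 205/3]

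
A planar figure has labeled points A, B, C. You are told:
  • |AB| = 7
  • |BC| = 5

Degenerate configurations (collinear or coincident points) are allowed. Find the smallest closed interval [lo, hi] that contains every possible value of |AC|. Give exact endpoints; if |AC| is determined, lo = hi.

|AB| ∈ {7}
|BC| ∈ {5}
|AC| ∈ [2, 12]

|AC| ∈ [2, 12]  (≈ [2.0000, 12.0000])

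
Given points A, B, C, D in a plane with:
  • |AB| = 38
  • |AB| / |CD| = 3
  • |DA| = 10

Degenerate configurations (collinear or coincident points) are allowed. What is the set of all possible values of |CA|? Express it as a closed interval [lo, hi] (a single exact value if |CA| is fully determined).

|CA| ∈ [8/3, 68/3]  (≈ [2.6667, 22.6667])

|AB| ∈ {38}
|AD| ∈ {10}
|CD| ∈ {38/3}
|BD| ∈ [28, 48]
|AC| ∈ [8/3, 68/3]
|BC| ∈ [46/3, 182/3]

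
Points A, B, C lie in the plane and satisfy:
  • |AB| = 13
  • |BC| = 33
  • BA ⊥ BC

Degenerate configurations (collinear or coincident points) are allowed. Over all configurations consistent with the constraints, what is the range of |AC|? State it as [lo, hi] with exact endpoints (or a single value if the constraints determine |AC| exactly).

|AC| = √(1258)  (≈ 35.4683)

|AB| ∈ {13}
|BC| ∈ {33}
|AC| ∈ {√(1258)}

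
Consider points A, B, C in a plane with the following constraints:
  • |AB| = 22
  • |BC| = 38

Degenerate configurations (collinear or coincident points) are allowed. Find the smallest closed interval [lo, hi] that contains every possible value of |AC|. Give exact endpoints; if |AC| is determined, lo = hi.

|AC| ∈ [16, 60]  (≈ [16.0000, 60.0000])

|AB| ∈ {22}
|BC| ∈ {38}
|AC| ∈ [16, 60]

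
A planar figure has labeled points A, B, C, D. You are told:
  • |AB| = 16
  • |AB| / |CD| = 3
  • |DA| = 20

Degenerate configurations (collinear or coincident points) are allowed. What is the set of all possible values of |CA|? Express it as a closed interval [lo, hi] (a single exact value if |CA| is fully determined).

|AB| ∈ {16}
|AD| ∈ {20}
|CD| ∈ {16/3}
|BD| ∈ [4, 36]
|AC| ∈ [44/3, 76/3]
|BC| ∈ [0, 124/3]

|CA| ∈ [44/3, 76/3]  (≈ [14.6667, 25.3333])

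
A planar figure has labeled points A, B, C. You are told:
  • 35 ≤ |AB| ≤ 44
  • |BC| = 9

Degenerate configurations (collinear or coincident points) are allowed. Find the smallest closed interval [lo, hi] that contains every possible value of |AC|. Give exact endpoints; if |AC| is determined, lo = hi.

|AB| ∈ [35, 44]
|BC| ∈ {9}
|AC| ∈ [26, 53]

|AC| ∈ [26, 53]  (≈ [26.0000, 53.0000])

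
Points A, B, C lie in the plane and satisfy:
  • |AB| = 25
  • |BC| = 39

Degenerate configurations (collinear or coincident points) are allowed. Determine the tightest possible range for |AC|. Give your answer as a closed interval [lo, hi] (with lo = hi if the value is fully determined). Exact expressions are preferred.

|AC| ∈ [14, 64]  (≈ [14.0000, 64.0000])

|AB| ∈ {25}
|BC| ∈ {39}
|AC| ∈ [14, 64]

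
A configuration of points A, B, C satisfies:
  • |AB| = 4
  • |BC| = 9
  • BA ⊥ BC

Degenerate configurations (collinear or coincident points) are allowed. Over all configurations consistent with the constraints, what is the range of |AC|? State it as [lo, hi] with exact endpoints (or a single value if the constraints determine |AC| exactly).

|AB| ∈ {4}
|BC| ∈ {9}
|AC| ∈ {√(97)}

|AC| = √(97)  (≈ 9.8489)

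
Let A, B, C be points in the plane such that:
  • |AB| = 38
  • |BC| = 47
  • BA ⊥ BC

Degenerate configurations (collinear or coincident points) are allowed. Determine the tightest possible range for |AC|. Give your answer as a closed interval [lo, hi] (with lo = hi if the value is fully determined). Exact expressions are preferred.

|AC| = √(3653)  (≈ 60.4401)

|AB| ∈ {38}
|BC| ∈ {47}
|AC| ∈ {√(3653)}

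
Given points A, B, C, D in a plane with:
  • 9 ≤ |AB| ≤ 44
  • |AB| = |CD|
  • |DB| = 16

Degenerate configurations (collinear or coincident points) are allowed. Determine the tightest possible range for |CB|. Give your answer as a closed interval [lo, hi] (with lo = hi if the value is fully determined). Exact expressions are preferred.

|CB| ∈ [0, 60]  (≈ [0.0000, 60.0000])

|AB| ∈ [9, 44]
|BD| ∈ {16}
|CD| ∈ [9, 44]
|AD| ∈ [0, 60]
|BC| ∈ [0, 60]
|AC| ∈ [0, 104]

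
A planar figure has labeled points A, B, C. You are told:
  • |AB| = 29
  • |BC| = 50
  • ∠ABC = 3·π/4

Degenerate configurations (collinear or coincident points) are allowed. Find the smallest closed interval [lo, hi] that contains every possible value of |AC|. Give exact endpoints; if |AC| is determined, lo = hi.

|AB| ∈ {29}
|BC| ∈ {50}
|AC| ∈ {√(1450·√(2) + 3341)}

|AC| = √(1450·√(2) + 3341)  (≈ 73.4276)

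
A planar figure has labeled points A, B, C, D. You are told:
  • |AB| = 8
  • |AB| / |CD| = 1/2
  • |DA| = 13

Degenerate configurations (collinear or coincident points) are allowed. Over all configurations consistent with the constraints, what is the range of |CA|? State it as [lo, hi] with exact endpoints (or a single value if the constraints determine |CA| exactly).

|AB| ∈ {8}
|AD| ∈ {13}
|CD| ∈ {16}
|BD| ∈ [5, 21]
|AC| ∈ [3, 29]
|BC| ∈ [0, 37]

|CA| ∈ [3, 29]  (≈ [3.0000, 29.0000])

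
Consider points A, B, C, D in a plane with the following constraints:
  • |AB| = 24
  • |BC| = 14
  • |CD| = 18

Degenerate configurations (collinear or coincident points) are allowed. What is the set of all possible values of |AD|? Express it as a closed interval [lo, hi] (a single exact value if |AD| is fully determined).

|AB| ∈ {24}
|BC| ∈ {14}
|CD| ∈ {18}
|AC| ∈ [10, 38]
|BD| ∈ [4, 32]
|AD| ∈ [0, 56]

|AD| ∈ [0, 56]  (≈ [0.0000, 56.0000])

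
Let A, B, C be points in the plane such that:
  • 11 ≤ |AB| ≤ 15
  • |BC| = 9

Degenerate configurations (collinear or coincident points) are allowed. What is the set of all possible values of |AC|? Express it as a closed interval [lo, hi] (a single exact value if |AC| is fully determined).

|AC| ∈ [2, 24]  (≈ [2.0000, 24.0000])

|AB| ∈ [11, 15]
|BC| ∈ {9}
|AC| ∈ [2, 24]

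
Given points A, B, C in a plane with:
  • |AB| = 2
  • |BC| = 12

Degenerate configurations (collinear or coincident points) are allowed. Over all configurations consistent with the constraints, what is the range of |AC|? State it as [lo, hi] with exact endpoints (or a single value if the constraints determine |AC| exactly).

|AC| ∈ [10, 14]  (≈ [10.0000, 14.0000])

|AB| ∈ {2}
|BC| ∈ {12}
|AC| ∈ [10, 14]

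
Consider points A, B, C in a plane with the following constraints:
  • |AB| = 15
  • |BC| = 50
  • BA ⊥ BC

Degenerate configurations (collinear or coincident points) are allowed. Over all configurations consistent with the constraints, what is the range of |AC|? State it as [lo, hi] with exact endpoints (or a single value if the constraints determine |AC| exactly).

|AB| ∈ {15}
|BC| ∈ {50}
|AC| ∈ {5·√(109)}

|AC| = 5·√(109)  (≈ 52.2015)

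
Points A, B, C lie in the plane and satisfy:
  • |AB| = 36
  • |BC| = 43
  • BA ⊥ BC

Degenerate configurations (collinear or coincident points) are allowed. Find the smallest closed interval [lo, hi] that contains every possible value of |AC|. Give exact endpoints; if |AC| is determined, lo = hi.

|AC| = √(3145)  (≈ 56.0803)

|AB| ∈ {36}
|BC| ∈ {43}
|AC| ∈ {√(3145)}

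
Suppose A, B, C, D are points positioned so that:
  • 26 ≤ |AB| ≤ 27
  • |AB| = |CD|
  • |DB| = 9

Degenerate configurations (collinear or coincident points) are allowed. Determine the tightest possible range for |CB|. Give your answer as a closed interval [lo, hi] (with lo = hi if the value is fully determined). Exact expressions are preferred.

|AB| ∈ [26, 27]
|BD| ∈ {9}
|CD| ∈ [26, 27]
|AD| ∈ [17, 36]
|BC| ∈ [17, 36]
|AC| ∈ [0, 63]

|CB| ∈ [17, 36]  (≈ [17.0000, 36.0000])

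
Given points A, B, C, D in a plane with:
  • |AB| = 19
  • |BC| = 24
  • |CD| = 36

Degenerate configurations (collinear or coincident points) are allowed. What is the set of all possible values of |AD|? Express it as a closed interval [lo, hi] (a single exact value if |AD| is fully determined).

|AB| ∈ {19}
|BC| ∈ {24}
|CD| ∈ {36}
|AC| ∈ [5, 43]
|BD| ∈ [12, 60]
|AD| ∈ [0, 79]

|AD| ∈ [0, 79]  (≈ [0.0000, 79.0000])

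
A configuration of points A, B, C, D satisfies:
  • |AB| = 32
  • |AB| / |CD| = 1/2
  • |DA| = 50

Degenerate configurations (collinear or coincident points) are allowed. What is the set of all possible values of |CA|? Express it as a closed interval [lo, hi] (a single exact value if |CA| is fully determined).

|AB| ∈ {32}
|AD| ∈ {50}
|CD| ∈ {64}
|BD| ∈ [18, 82]
|AC| ∈ [14, 114]
|BC| ∈ [0, 146]

|CA| ∈ [14, 114]  (≈ [14.0000, 114.0000])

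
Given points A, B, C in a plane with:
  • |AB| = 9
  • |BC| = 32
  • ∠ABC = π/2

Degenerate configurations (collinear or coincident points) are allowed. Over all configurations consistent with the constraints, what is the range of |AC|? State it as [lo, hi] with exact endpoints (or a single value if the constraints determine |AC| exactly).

|AC| = √(1105)  (≈ 33.2415)

|AB| ∈ {9}
|BC| ∈ {32}
|AC| ∈ {√(1105)}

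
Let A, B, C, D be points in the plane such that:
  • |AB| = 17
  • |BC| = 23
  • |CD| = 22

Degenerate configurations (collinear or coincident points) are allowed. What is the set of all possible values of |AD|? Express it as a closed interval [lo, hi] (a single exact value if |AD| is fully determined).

|AB| ∈ {17}
|BC| ∈ {23}
|CD| ∈ {22}
|AC| ∈ [6, 40]
|BD| ∈ [1, 45]
|AD| ∈ [0, 62]

|AD| ∈ [0, 62]  (≈ [0.0000, 62.0000])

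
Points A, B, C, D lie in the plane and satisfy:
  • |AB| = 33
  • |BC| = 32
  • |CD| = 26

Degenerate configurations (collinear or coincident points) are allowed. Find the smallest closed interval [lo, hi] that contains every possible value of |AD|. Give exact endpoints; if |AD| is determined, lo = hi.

|AB| ∈ {33}
|BC| ∈ {32}
|CD| ∈ {26}
|AC| ∈ [1, 65]
|BD| ∈ [6, 58]
|AD| ∈ [0, 91]

|AD| ∈ [0, 91]  (≈ [0.0000, 91.0000])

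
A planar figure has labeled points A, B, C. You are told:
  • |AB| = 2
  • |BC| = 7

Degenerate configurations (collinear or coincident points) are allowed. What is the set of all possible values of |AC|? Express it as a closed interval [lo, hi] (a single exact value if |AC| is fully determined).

|AC| ∈ [5, 9]  (≈ [5.0000, 9.0000])

|AB| ∈ {2}
|BC| ∈ {7}
|AC| ∈ [5, 9]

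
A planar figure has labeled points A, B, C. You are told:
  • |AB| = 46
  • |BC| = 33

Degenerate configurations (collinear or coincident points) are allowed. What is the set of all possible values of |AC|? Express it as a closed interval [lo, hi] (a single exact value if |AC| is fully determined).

|AC| ∈ [13, 79]  (≈ [13.0000, 79.0000])

|AB| ∈ {46}
|BC| ∈ {33}
|AC| ∈ [13, 79]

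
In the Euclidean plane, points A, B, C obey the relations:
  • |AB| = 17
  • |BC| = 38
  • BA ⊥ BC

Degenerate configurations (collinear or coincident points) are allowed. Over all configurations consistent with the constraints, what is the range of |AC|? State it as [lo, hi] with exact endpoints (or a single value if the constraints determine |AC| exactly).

|AC| = √(1733)  (≈ 41.6293)

|AB| ∈ {17}
|BC| ∈ {38}
|AC| ∈ {√(1733)}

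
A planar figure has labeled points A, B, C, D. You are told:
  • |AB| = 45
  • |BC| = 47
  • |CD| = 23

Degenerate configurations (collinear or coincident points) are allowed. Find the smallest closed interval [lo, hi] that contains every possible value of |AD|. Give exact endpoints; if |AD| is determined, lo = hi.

|AD| ∈ [0, 115]  (≈ [0.0000, 115.0000])

|AB| ∈ {45}
|BC| ∈ {47}
|CD| ∈ {23}
|AC| ∈ [2, 92]
|BD| ∈ [24, 70]
|AD| ∈ [0, 115]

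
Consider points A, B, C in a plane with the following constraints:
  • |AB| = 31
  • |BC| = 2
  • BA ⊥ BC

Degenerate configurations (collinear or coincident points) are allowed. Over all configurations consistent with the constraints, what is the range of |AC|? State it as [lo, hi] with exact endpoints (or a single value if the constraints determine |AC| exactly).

|AB| ∈ {31}
|BC| ∈ {2}
|AC| ∈ {√(965)}

|AC| = √(965)  (≈ 31.0644)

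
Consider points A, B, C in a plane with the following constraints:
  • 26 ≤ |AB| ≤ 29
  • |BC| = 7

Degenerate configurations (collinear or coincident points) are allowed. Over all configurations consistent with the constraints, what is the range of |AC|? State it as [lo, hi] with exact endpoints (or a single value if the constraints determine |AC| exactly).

|AB| ∈ [26, 29]
|BC| ∈ {7}
|AC| ∈ [19, 36]

|AC| ∈ [19, 36]  (≈ [19.0000, 36.0000])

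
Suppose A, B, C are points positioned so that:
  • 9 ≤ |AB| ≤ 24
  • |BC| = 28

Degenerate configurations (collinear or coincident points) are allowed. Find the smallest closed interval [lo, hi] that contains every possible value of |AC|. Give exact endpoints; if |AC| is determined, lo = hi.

|AB| ∈ [9, 24]
|BC| ∈ {28}
|AC| ∈ [4, 52]

|AC| ∈ [4, 52]  (≈ [4.0000, 52.0000])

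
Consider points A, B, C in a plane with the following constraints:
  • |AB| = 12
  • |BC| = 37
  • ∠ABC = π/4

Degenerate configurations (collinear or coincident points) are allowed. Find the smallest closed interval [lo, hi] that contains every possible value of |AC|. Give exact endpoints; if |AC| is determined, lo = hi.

|AB| ∈ {12}
|BC| ∈ {37}
|AC| ∈ {√(1513 - 444·√(2))}

|AC| = √(1513 - 444·√(2))  (≈ 29.7504)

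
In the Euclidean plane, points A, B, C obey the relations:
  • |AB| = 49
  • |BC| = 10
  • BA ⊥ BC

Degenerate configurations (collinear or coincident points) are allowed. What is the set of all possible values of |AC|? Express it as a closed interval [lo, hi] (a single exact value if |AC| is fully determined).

|AB| ∈ {49}
|BC| ∈ {10}
|AC| ∈ {√(2501)}

|AC| = √(2501)  (≈ 50.0100)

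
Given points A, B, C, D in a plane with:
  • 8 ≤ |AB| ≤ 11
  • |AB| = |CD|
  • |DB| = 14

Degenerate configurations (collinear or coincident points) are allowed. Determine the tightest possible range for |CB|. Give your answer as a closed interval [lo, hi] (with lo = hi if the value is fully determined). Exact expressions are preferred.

|AB| ∈ [8, 11]
|BD| ∈ {14}
|CD| ∈ [8, 11]
|AD| ∈ [3, 25]
|BC| ∈ [3, 25]
|AC| ∈ [0, 36]

|CB| ∈ [3, 25]  (≈ [3.0000, 25.0000])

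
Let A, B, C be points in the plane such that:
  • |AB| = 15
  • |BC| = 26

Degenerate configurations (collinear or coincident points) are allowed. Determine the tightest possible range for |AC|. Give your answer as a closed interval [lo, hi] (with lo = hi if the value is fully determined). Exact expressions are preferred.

|AC| ∈ [11, 41]  (≈ [11.0000, 41.0000])

|AB| ∈ {15}
|BC| ∈ {26}
|AC| ∈ [11, 41]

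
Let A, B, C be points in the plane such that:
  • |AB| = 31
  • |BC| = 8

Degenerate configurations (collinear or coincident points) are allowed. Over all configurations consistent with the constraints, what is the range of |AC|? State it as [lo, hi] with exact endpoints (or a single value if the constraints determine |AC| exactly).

|AC| ∈ [23, 39]  (≈ [23.0000, 39.0000])

|AB| ∈ {31}
|BC| ∈ {8}
|AC| ∈ [23, 39]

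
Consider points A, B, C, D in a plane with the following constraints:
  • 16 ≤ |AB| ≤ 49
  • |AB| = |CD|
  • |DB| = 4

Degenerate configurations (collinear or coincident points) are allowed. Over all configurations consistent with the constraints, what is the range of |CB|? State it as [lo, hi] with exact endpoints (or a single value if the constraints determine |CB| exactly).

|CB| ∈ [12, 53]  (≈ [12.0000, 53.0000])

|AB| ∈ [16, 49]
|BD| ∈ {4}
|CD| ∈ [16, 49]
|AD| ∈ [12, 53]
|BC| ∈ [12, 53]
|AC| ∈ [0, 102]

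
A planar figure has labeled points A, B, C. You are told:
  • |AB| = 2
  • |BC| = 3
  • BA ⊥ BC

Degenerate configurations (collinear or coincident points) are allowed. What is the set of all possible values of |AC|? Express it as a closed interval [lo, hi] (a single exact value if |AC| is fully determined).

|AB| ∈ {2}
|BC| ∈ {3}
|AC| ∈ {√(13)}

|AC| = √(13)  (≈ 3.6056)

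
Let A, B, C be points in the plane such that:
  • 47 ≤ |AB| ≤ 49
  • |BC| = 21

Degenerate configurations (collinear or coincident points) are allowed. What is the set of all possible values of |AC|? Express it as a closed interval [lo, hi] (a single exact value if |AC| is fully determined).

|AB| ∈ [47, 49]
|BC| ∈ {21}
|AC| ∈ [26, 70]

|AC| ∈ [26, 70]  (≈ [26.0000, 70.0000])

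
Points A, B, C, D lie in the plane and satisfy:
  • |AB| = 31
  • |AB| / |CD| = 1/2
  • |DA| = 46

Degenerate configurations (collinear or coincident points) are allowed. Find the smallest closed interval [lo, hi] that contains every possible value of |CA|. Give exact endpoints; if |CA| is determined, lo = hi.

|CA| ∈ [16, 108]  (≈ [16.0000, 108.0000])

|AB| ∈ {31}
|AD| ∈ {46}
|CD| ∈ {62}
|BD| ∈ [15, 77]
|AC| ∈ [16, 108]
|BC| ∈ [0, 139]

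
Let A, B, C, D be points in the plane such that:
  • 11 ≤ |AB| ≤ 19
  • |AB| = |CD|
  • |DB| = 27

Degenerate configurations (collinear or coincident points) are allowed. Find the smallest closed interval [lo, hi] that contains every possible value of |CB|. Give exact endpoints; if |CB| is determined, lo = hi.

|AB| ∈ [11, 19]
|BD| ∈ {27}
|CD| ∈ [11, 19]
|AD| ∈ [8, 46]
|BC| ∈ [8, 46]
|AC| ∈ [0, 65]

|CB| ∈ [8, 46]  (≈ [8.0000, 46.0000])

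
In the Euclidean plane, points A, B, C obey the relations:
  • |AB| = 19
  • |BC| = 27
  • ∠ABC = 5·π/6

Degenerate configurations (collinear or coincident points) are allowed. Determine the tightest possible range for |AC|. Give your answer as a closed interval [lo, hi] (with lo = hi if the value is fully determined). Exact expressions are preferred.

|AC| = √(513·√(3) + 1090)  (≈ 44.4808)

|AB| ∈ {19}
|BC| ∈ {27}
|AC| ∈ {√(513·√(3) + 1090)}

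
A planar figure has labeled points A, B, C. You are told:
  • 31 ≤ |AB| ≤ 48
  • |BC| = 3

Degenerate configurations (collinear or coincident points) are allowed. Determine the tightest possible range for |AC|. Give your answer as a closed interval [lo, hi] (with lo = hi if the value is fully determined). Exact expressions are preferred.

|AC| ∈ [28, 51]  (≈ [28.0000, 51.0000])

|AB| ∈ [31, 48]
|BC| ∈ {3}
|AC| ∈ [28, 51]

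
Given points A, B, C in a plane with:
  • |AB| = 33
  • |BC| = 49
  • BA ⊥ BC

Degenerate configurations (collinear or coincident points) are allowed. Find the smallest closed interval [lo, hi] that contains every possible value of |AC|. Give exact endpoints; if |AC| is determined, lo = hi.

|AB| ∈ {33}
|BC| ∈ {49}
|AC| ∈ {√(3490)}

|AC| = √(3490)  (≈ 59.0762)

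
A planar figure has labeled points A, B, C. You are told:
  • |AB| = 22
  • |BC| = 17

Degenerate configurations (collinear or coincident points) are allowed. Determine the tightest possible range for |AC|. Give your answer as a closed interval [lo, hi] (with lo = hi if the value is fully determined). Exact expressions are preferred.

|AC| ∈ [5, 39]  (≈ [5.0000, 39.0000])

|AB| ∈ {22}
|BC| ∈ {17}
|AC| ∈ [5, 39]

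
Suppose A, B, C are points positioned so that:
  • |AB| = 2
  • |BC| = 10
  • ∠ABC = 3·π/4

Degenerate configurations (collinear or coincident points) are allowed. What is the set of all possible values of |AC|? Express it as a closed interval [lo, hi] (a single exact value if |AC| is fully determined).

|AB| ∈ {2}
|BC| ∈ {10}
|AC| ∈ {2·√(5·√(2) + 26)}

|AC| = 2·√(5·√(2) + 26)  (≈ 11.5015)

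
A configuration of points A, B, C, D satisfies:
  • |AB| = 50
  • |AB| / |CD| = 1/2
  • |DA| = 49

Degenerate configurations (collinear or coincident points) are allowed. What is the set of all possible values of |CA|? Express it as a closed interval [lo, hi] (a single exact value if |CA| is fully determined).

|AB| ∈ {50}
|AD| ∈ {49}
|CD| ∈ {100}
|BD| ∈ [1, 99]
|AC| ∈ [51, 149]
|BC| ∈ [1, 199]

|CA| ∈ [51, 149]  (≈ [51.0000, 149.0000])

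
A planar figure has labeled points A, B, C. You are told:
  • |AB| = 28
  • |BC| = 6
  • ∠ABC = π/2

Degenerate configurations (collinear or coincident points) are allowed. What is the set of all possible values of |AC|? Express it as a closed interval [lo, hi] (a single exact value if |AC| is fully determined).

|AC| = 2·√(205)  (≈ 28.6356)

|AB| ∈ {28}
|BC| ∈ {6}
|AC| ∈ {2·√(205)}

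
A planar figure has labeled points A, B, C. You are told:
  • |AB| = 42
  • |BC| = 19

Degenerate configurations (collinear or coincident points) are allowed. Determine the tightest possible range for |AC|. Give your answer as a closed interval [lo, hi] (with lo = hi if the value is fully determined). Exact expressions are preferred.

|AB| ∈ {42}
|BC| ∈ {19}
|AC| ∈ [23, 61]

|AC| ∈ [23, 61]  (≈ [23.0000, 61.0000])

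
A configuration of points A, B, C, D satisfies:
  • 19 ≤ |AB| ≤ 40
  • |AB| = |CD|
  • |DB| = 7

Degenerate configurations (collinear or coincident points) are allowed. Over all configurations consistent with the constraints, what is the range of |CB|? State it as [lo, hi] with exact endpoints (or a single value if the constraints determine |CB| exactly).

|AB| ∈ [19, 40]
|BD| ∈ {7}
|CD| ∈ [19, 40]
|AD| ∈ [12, 47]
|BC| ∈ [12, 47]
|AC| ∈ [0, 87]

|CB| ∈ [12, 47]  (≈ [12.0000, 47.0000])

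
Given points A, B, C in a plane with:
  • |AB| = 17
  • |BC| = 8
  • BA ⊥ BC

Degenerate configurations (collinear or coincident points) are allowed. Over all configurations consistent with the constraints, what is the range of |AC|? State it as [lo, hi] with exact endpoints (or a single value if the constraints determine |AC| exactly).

|AB| ∈ {17}
|BC| ∈ {8}
|AC| ∈ {√(353)}

|AC| = √(353)  (≈ 18.7883)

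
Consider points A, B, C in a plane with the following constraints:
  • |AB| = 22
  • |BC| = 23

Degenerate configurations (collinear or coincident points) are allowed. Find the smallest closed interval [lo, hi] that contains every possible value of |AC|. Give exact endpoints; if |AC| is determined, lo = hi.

|AC| ∈ [1, 45]  (≈ [1.0000, 45.0000])

|AB| ∈ {22}
|BC| ∈ {23}
|AC| ∈ [1, 45]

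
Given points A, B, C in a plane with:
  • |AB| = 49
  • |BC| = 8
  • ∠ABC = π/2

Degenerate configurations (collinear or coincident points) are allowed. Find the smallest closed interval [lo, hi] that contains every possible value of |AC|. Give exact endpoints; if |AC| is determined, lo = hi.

|AC| = √(2465)  (≈ 49.6488)

|AB| ∈ {49}
|BC| ∈ {8}
|AC| ∈ {√(2465)}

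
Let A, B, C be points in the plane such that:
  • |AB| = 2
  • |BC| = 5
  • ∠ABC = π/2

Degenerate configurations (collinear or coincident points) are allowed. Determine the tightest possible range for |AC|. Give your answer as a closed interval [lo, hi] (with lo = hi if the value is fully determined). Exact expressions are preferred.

|AB| ∈ {2}
|BC| ∈ {5}
|AC| ∈ {√(29)}

|AC| = √(29)  (≈ 5.3852)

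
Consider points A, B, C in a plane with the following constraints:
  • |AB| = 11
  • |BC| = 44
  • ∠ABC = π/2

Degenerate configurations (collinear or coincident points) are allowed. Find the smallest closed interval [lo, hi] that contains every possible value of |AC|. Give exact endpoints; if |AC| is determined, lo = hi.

|AC| = 11·√(17)  (≈ 45.3542)

|AB| ∈ {11}
|BC| ∈ {44}
|AC| ∈ {11·√(17)}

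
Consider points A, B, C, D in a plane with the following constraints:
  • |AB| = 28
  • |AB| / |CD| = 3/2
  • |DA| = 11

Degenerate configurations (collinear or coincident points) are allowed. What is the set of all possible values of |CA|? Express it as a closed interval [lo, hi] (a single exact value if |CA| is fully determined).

|AB| ∈ {28}
|AD| ∈ {11}
|CD| ∈ {56/3}
|BD| ∈ [17, 39]
|AC| ∈ [23/3, 89/3]
|BC| ∈ [0, 173/3]

|CA| ∈ [23/3, 89/3]  (≈ [7.6667, 29.6667])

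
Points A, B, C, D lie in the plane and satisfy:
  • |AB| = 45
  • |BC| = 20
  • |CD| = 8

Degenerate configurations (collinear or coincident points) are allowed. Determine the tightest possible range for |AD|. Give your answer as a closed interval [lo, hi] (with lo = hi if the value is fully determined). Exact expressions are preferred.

|AD| ∈ [17, 73]  (≈ [17.0000, 73.0000])

|AB| ∈ {45}
|BC| ∈ {20}
|CD| ∈ {8}
|AC| ∈ [25, 65]
|BD| ∈ [12, 28]
|AD| ∈ [17, 73]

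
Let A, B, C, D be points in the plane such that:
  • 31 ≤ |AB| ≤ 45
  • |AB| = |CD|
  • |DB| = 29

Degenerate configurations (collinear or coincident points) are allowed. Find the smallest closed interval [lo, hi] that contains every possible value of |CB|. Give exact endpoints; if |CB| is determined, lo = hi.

|AB| ∈ [31, 45]
|BD| ∈ {29}
|CD| ∈ [31, 45]
|AD| ∈ [2, 74]
|BC| ∈ [2, 74]
|AC| ∈ [0, 119]

|CB| ∈ [2, 74]  (≈ [2.0000, 74.0000])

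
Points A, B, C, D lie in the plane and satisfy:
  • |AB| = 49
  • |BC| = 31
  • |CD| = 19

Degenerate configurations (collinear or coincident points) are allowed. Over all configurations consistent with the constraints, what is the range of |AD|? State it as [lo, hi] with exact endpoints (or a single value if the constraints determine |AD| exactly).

|AB| ∈ {49}
|BC| ∈ {31}
|CD| ∈ {19}
|AC| ∈ [18, 80]
|BD| ∈ [12, 50]
|AD| ∈ [0, 99]

|AD| ∈ [0, 99]  (≈ [0.0000, 99.0000])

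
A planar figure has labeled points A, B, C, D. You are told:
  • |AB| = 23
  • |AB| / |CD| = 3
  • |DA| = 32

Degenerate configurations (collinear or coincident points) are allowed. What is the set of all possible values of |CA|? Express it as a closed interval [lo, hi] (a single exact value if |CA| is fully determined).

|CA| ∈ [73/3, 119/3]  (≈ [24.3333, 39.6667])

|AB| ∈ {23}
|AD| ∈ {32}
|CD| ∈ {23/3}
|BD| ∈ [9, 55]
|AC| ∈ [73/3, 119/3]
|BC| ∈ [4/3, 188/3]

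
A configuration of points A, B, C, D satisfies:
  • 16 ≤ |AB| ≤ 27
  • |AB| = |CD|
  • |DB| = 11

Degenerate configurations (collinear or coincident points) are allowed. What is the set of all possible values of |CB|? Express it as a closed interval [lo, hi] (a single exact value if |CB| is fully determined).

|AB| ∈ [16, 27]
|BD| ∈ {11}
|CD| ∈ [16, 27]
|AD| ∈ [5, 38]
|BC| ∈ [5, 38]
|AC| ∈ [0, 65]

|CB| ∈ [5, 38]  (≈ [5.0000, 38.0000])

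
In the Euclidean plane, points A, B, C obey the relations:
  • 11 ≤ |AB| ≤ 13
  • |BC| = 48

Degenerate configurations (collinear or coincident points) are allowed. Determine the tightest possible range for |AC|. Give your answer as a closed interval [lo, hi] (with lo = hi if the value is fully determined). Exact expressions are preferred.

|AC| ∈ [35, 61]  (≈ [35.0000, 61.0000])

|AB| ∈ [11, 13]
|BC| ∈ {48}
|AC| ∈ [35, 61]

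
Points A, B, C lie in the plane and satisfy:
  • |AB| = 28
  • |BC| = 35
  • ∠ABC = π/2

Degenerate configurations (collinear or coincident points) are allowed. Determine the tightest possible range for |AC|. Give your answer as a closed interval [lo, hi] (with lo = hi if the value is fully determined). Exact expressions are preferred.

|AC| = 7·√(41)  (≈ 44.8219)

|AB| ∈ {28}
|BC| ∈ {35}
|AC| ∈ {7·√(41)}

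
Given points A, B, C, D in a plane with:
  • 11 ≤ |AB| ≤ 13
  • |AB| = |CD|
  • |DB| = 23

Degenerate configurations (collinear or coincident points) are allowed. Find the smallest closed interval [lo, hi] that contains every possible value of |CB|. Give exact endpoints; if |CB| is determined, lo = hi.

|AB| ∈ [11, 13]
|BD| ∈ {23}
|CD| ∈ [11, 13]
|AD| ∈ [10, 36]
|BC| ∈ [10, 36]
|AC| ∈ [0, 49]

|CB| ∈ [10, 36]  (≈ [10.0000, 36.0000])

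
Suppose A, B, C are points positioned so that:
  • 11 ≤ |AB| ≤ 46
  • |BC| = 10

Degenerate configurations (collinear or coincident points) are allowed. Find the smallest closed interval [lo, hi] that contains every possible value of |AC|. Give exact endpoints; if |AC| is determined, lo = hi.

|AB| ∈ [11, 46]
|BC| ∈ {10}
|AC| ∈ [1, 56]

|AC| ∈ [1, 56]  (≈ [1.0000, 56.0000])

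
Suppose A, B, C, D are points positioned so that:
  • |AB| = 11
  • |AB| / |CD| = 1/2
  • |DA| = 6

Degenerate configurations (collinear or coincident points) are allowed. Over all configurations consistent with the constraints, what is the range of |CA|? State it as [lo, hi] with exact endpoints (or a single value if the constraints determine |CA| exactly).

|CA| ∈ [16, 28]  (≈ [16.0000, 28.0000])

|AB| ∈ {11}
|AD| ∈ {6}
|CD| ∈ {22}
|BD| ∈ [5, 17]
|AC| ∈ [16, 28]
|BC| ∈ [5, 39]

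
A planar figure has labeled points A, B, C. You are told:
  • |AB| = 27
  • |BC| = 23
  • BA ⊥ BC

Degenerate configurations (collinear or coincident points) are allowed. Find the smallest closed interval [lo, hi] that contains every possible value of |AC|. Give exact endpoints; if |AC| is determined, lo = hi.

|AB| ∈ {27}
|BC| ∈ {23}
|AC| ∈ {√(1258)}

|AC| = √(1258)  (≈ 35.4683)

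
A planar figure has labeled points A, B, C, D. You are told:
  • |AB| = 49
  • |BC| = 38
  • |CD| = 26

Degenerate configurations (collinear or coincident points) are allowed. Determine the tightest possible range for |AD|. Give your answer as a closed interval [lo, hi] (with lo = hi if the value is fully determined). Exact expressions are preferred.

|AD| ∈ [0, 113]  (≈ [0.0000, 113.0000])

|AB| ∈ {49}
|BC| ∈ {38}
|CD| ∈ {26}
|AC| ∈ [11, 87]
|BD| ∈ [12, 64]
|AD| ∈ [0, 113]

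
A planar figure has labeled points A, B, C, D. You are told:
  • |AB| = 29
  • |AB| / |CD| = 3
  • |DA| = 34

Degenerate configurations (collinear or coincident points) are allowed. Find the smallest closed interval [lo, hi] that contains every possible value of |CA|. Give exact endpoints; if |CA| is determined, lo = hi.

|AB| ∈ {29}
|AD| ∈ {34}
|CD| ∈ {29/3}
|BD| ∈ [5, 63]
|AC| ∈ [73/3, 131/3]
|BC| ∈ [0, 218/3]

|CA| ∈ [73/3, 131/3]  (≈ [24.3333, 43.6667])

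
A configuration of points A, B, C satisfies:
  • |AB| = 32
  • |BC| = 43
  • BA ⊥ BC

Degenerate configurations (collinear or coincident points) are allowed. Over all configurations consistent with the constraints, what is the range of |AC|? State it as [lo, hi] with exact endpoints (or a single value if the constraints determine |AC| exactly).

|AC| = 13·√(17)  (≈ 53.6004)

|AB| ∈ {32}
|BC| ∈ {43}
|AC| ∈ {13·√(17)}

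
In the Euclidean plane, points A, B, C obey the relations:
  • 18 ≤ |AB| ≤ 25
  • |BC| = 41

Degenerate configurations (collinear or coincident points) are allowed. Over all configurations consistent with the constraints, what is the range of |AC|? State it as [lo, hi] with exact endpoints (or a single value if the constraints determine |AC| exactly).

|AC| ∈ [16, 66]  (≈ [16.0000, 66.0000])

|AB| ∈ [18, 25]
|BC| ∈ {41}
|AC| ∈ [16, 66]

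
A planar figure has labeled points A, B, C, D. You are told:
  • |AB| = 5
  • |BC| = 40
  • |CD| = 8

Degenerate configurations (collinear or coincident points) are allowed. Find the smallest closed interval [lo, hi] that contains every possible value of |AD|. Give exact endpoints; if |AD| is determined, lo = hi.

|AD| ∈ [27, 53]  (≈ [27.0000, 53.0000])

|AB| ∈ {5}
|BC| ∈ {40}
|CD| ∈ {8}
|AC| ∈ [35, 45]
|BD| ∈ [32, 48]
|AD| ∈ [27, 53]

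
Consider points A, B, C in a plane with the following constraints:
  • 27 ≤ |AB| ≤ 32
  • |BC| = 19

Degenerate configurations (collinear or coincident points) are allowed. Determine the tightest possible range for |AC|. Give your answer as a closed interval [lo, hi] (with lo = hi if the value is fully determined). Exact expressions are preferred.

|AC| ∈ [8, 51]  (≈ [8.0000, 51.0000])

|AB| ∈ [27, 32]
|BC| ∈ {19}
|AC| ∈ [8, 51]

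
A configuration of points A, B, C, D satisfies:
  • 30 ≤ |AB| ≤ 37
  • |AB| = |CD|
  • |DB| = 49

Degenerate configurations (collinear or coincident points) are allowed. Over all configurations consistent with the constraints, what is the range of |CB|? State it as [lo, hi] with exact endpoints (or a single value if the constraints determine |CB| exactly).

|AB| ∈ [30, 37]
|BD| ∈ {49}
|CD| ∈ [30, 37]
|AD| ∈ [12, 86]
|BC| ∈ [12, 86]
|AC| ∈ [0, 123]

|CB| ∈ [12, 86]  (≈ [12.0000, 86.0000])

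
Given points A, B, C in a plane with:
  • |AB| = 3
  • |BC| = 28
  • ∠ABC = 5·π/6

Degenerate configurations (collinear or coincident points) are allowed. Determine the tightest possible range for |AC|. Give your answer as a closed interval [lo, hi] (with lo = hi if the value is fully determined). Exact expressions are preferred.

|AC| = √(84·√(3) + 793)  (≈ 30.6348)

|AB| ∈ {3}
|BC| ∈ {28}
|AC| ∈ {√(84·√(3) + 793)}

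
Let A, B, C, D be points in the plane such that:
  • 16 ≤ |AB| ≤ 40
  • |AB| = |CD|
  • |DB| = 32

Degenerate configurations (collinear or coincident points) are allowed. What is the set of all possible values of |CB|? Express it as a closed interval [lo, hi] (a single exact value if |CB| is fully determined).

|AB| ∈ [16, 40]
|BD| ∈ {32}
|CD| ∈ [16, 40]
|AD| ∈ [0, 72]
|BC| ∈ [0, 72]
|AC| ∈ [0, 112]

|CB| ∈ [0, 72]  (≈ [0.0000, 72.0000])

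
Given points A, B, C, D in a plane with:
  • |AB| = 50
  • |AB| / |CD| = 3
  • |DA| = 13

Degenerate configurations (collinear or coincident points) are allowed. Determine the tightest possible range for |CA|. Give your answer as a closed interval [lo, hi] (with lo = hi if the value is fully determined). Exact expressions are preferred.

|CA| ∈ [11/3, 89/3]  (≈ [3.6667, 29.6667])

|AB| ∈ {50}
|AD| ∈ {13}
|CD| ∈ {50/3}
|BD| ∈ [37, 63]
|AC| ∈ [11/3, 89/3]
|BC| ∈ [61/3, 239/3]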